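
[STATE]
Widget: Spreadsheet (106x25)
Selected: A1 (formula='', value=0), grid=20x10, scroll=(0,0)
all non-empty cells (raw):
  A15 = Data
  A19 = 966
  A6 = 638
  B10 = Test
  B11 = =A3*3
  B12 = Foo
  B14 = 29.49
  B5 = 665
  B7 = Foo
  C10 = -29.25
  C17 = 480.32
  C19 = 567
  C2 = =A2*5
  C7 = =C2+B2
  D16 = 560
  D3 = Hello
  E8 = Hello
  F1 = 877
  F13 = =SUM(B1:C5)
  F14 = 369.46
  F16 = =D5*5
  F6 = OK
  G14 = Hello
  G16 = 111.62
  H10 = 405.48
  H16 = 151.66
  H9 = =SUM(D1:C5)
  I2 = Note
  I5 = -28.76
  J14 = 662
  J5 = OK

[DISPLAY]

A1:                                                                                                       
       A       B       C       D       E       F       G       H       I       J                          
----------------------------------------------------------------------------------------------------------
  1      [0]       0       0       0       0     877       0       0       0       0                      
  2        0       0       0       0       0       0       0       0Note           0                      
  3        0       0       0Hello          0       0       0       0       0       0                      
  4        0       0       0       0       0       0       0       0       0       0                      
  5        0     665       0       0       0       0       0       0  -28.76OK                            
  6      638       0       0       0       0OK             0       0       0       0                      
  7        0Foo            0       0       0       0       0       0       0       0                      
  8        0       0       0       0Hello          0       0       0       0       0                      
  9        0       0       0       0       0       0       0       0       0       0                      
 10        0Test      -29.25       0       0       0       0  405.48       0       0                      
 11        0       0       0       0       0       0       0       0       0       0                      
 12        0Foo            0       0       0       0       0       0       0       0                      
 13        0       0       0       0       0     665       0       0       0       0                      
 14        0   29.49       0       0       0  369.46Hello          0       0     662                      
 15 Data           0       0       0       0       0       0       0       0       0                      
 16        0       0       0     560       0       0  111.62  151.66       0       0                      
 17        0       0  480.32       0       0       0       0       0       0       0                      
 18        0       0       0       0       0       0       0       0       0       0                      
 19      966       0     567       0       0       0       0       0       0       0                      
 20        0       0       0       0       0       0       0       0       0       0                      
                                                                                                          
                                                                                                          


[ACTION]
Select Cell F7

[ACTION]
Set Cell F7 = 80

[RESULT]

F7: 80                                                                                                    
       A       B       C       D       E       F       G       H       I       J                          
----------------------------------------------------------------------------------------------------------
  1        0       0       0       0       0     877       0       0       0       0                      
  2        0       0       0       0       0       0       0       0Note           0                      
  3        0       0       0Hello          0       0       0       0       0       0                      
  4        0       0       0       0       0       0       0       0       0       0                      
  5        0     665       0       0       0       0       0       0  -28.76OK                            
  6      638       0       0       0       0OK             0       0       0       0                      
  7        0Foo            0       0       0    [80]       0       0       0       0                      
  8        0       0       0       0Hello          0       0       0       0       0                      
  9        0       0       0       0       0       0       0       0       0       0                      
 10        0Test      -29.25       0       0       0       0  405.48       0       0                      
 11        0       0       0       0       0       0       0       0       0       0                      
 12        0Foo            0       0       0       0       0       0       0       0                      
 13        0       0       0       0       0     665       0       0       0       0                      
 14        0   29.49       0       0       0  369.46Hello          0       0     662                      
 15 Data           0       0       0       0       0       0       0       0       0                      
 16        0       0       0     560       0       0  111.62  151.66       0       0                      
 17        0       0  480.32       0       0       0       0       0       0       0                      
 18        0       0       0       0       0       0       0       0       0       0                      
 19      966       0     567       0       0       0       0       0       0       0                      
 20        0       0       0       0       0       0       0       0       0       0                      
                                                                                                          
                                                                                                          


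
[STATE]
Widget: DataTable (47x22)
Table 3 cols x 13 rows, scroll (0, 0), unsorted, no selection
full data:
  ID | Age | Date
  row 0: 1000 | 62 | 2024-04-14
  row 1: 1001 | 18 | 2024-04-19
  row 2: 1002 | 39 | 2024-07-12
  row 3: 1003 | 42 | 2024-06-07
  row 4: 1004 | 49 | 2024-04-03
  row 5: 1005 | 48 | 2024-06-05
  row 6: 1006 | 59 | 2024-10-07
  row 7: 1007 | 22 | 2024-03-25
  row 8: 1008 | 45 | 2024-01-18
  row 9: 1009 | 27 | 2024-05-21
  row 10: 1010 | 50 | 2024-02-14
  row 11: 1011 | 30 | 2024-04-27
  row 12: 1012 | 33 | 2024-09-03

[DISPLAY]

ID  │Age│Date                                  
────┼───┼──────────                            
1000│62 │2024-04-14                            
1001│18 │2024-04-19                            
1002│39 │2024-07-12                            
1003│42 │2024-06-07                            
1004│49 │2024-04-03                            
1005│48 │2024-06-05                            
1006│59 │2024-10-07                            
1007│22 │2024-03-25                            
1008│45 │2024-01-18                            
1009│27 │2024-05-21                            
1010│50 │2024-02-14                            
1011│30 │2024-04-27                            
1012│33 │2024-09-03                            
                                               
                                               
                                               
                                               
                                               
                                               
                                               


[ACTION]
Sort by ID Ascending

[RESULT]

ID ▲│Age│Date                                  
────┼───┼──────────                            
1000│62 │2024-04-14                            
1001│18 │2024-04-19                            
1002│39 │2024-07-12                            
1003│42 │2024-06-07                            
1004│49 │2024-04-03                            
1005│48 │2024-06-05                            
1006│59 │2024-10-07                            
1007│22 │2024-03-25                            
1008│45 │2024-01-18                            
1009│27 │2024-05-21                            
1010│50 │2024-02-14                            
1011│30 │2024-04-27                            
1012│33 │2024-09-03                            
                                               
                                               
                                               
                                               
                                               
                                               
                                               


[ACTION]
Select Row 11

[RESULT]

ID ▲│Age│Date                                  
────┼───┼──────────                            
1000│62 │2024-04-14                            
1001│18 │2024-04-19                            
1002│39 │2024-07-12                            
1003│42 │2024-06-07                            
1004│49 │2024-04-03                            
1005│48 │2024-06-05                            
1006│59 │2024-10-07                            
1007│22 │2024-03-25                            
1008│45 │2024-01-18                            
1009│27 │2024-05-21                            
1010│50 │2024-02-14                            
>011│30 │2024-04-27                            
1012│33 │2024-09-03                            
                                               
                                               
                                               
                                               
                                               
                                               
                                               


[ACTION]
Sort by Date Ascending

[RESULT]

ID  │Age│Date     ▲                            
────┼───┼──────────                            
1008│45 │2024-01-18                            
1010│50 │2024-02-14                            
1007│22 │2024-03-25                            
1004│49 │2024-04-03                            
1000│62 │2024-04-14                            
1001│18 │2024-04-19                            
1011│30 │2024-04-27                            
1009│27 │2024-05-21                            
1005│48 │2024-06-05                            
1003│42 │2024-06-07                            
1002│39 │2024-07-12                            
>012│33 │2024-09-03                            
1006│59 │2024-10-07                            
                                               
                                               
                                               
                                               
                                               
                                               
                                               


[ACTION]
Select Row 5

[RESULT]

ID  │Age│Date     ▲                            
────┼───┼──────────                            
1008│45 │2024-01-18                            
1010│50 │2024-02-14                            
1007│22 │2024-03-25                            
1004│49 │2024-04-03                            
1000│62 │2024-04-14                            
>001│18 │2024-04-19                            
1011│30 │2024-04-27                            
1009│27 │2024-05-21                            
1005│48 │2024-06-05                            
1003│42 │2024-06-07                            
1002│39 │2024-07-12                            
1012│33 │2024-09-03                            
1006│59 │2024-10-07                            
                                               
                                               
                                               
                                               
                                               
                                               
                                               


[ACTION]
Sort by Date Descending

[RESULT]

ID  │Age│Date     ▼                            
────┼───┼──────────                            
1006│59 │2024-10-07                            
1012│33 │2024-09-03                            
1002│39 │2024-07-12                            
1003│42 │2024-06-07                            
1005│48 │2024-06-05                            
>009│27 │2024-05-21                            
1011│30 │2024-04-27                            
1001│18 │2024-04-19                            
1000│62 │2024-04-14                            
1004│49 │2024-04-03                            
1007│22 │2024-03-25                            
1010│50 │2024-02-14                            
1008│45 │2024-01-18                            
                                               
                                               
                                               
                                               
                                               
                                               
                                               


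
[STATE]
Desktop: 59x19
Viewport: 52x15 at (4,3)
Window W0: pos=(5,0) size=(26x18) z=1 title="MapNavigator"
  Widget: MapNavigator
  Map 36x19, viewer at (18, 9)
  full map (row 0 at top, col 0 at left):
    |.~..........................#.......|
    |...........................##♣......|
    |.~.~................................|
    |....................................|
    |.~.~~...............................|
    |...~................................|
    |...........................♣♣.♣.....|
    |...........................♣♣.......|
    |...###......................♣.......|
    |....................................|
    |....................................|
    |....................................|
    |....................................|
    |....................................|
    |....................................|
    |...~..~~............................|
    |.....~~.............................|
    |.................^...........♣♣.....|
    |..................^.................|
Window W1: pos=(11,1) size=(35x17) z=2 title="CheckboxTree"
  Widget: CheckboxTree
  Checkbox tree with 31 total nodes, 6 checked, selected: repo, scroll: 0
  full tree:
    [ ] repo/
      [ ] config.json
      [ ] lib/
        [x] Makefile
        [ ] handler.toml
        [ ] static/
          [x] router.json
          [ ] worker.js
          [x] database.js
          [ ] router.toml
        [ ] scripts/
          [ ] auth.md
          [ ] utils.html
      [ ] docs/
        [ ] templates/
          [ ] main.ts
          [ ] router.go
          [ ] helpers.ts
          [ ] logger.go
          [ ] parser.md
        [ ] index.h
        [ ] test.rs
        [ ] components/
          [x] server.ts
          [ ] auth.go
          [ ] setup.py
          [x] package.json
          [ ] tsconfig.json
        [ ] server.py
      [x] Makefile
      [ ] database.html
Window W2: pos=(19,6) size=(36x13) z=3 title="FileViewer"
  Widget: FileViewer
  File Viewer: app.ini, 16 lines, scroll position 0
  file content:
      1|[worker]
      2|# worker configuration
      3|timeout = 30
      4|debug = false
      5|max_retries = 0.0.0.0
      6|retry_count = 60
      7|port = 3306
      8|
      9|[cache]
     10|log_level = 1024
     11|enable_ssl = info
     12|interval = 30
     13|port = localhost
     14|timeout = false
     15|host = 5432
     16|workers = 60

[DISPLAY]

 ┃.....┠─────────────────────────────────┨          
 ┃.....┃>[-] repo/                       ┃          
 ┃.....┃   [ ] config.json               ┃          
 ┃.....┃   [-] ┏━━━━━━━━━━━━━━━━━━━━━━━━━━━━━━━━━━┓ 
 ┃.....┃     [x┃ FileViewer                       ┃ 
 ┃.....┃     [ ┠──────────────────────────────────┨ 
 ┃.....┃     [-┃[worker]                         ▲┃ 
 ┃.....┃       ┃# worker configuration           █┃ 
 ┃.....┃       ┃timeout = 30                     ░┃ 
 ┃.....┃       ┃debug = false                    ░┃ 
 ┃.....┃       ┃max_retries = 0.0.0.0            ░┃ 
 ┃.....┃     [ ┃retry_count = 60                 ░┃ 
 ┃.....┃       ┃port = 3306                      ░┃ 
 ┃~~...┃       ┃                                 ░┃ 
 ┗━━━━━┗━━━━━━━┃[cache]                          ▼┃ 


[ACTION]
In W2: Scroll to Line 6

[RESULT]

 ┃.....┠─────────────────────────────────┨          
 ┃.....┃>[-] repo/                       ┃          
 ┃.....┃   [ ] config.json               ┃          
 ┃.....┃   [-] ┏━━━━━━━━━━━━━━━━━━━━━━━━━━━━━━━━━━┓ 
 ┃.....┃     [x┃ FileViewer                       ┃ 
 ┃.....┃     [ ┠──────────────────────────────────┨ 
 ┃.....┃     [-┃retry_count = 60                 ▲┃ 
 ┃.....┃       ┃port = 3306                      ░┃ 
 ┃.....┃       ┃                                 ░┃ 
 ┃.....┃       ┃[cache]                          ░┃ 
 ┃.....┃       ┃log_level = 1024                 ░┃ 
 ┃.....┃     [ ┃enable_ssl = info                ░┃ 
 ┃.....┃       ┃interval = 30                    █┃ 
 ┃~~...┃       ┃port = localhost                 ░┃ 
 ┗━━━━━┗━━━━━━━┃timeout = false                  ▼┃ 


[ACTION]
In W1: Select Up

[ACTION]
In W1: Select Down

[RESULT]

 ┃.....┠─────────────────────────────────┨          
 ┃.....┃ [-] repo/                       ┃          
 ┃.....┃>  [ ] config.json               ┃          
 ┃.....┃   [-] ┏━━━━━━━━━━━━━━━━━━━━━━━━━━━━━━━━━━┓ 
 ┃.....┃     [x┃ FileViewer                       ┃ 
 ┃.....┃     [ ┠──────────────────────────────────┨ 
 ┃.....┃     [-┃retry_count = 60                 ▲┃ 
 ┃.....┃       ┃port = 3306                      ░┃ 
 ┃.....┃       ┃                                 ░┃ 
 ┃.....┃       ┃[cache]                          ░┃ 
 ┃.....┃       ┃log_level = 1024                 ░┃ 
 ┃.....┃     [ ┃enable_ssl = info                ░┃ 
 ┃.....┃       ┃interval = 30                    █┃ 
 ┃~~...┃       ┃port = localhost                 ░┃ 
 ┗━━━━━┗━━━━━━━┃timeout = false                  ▼┃ 


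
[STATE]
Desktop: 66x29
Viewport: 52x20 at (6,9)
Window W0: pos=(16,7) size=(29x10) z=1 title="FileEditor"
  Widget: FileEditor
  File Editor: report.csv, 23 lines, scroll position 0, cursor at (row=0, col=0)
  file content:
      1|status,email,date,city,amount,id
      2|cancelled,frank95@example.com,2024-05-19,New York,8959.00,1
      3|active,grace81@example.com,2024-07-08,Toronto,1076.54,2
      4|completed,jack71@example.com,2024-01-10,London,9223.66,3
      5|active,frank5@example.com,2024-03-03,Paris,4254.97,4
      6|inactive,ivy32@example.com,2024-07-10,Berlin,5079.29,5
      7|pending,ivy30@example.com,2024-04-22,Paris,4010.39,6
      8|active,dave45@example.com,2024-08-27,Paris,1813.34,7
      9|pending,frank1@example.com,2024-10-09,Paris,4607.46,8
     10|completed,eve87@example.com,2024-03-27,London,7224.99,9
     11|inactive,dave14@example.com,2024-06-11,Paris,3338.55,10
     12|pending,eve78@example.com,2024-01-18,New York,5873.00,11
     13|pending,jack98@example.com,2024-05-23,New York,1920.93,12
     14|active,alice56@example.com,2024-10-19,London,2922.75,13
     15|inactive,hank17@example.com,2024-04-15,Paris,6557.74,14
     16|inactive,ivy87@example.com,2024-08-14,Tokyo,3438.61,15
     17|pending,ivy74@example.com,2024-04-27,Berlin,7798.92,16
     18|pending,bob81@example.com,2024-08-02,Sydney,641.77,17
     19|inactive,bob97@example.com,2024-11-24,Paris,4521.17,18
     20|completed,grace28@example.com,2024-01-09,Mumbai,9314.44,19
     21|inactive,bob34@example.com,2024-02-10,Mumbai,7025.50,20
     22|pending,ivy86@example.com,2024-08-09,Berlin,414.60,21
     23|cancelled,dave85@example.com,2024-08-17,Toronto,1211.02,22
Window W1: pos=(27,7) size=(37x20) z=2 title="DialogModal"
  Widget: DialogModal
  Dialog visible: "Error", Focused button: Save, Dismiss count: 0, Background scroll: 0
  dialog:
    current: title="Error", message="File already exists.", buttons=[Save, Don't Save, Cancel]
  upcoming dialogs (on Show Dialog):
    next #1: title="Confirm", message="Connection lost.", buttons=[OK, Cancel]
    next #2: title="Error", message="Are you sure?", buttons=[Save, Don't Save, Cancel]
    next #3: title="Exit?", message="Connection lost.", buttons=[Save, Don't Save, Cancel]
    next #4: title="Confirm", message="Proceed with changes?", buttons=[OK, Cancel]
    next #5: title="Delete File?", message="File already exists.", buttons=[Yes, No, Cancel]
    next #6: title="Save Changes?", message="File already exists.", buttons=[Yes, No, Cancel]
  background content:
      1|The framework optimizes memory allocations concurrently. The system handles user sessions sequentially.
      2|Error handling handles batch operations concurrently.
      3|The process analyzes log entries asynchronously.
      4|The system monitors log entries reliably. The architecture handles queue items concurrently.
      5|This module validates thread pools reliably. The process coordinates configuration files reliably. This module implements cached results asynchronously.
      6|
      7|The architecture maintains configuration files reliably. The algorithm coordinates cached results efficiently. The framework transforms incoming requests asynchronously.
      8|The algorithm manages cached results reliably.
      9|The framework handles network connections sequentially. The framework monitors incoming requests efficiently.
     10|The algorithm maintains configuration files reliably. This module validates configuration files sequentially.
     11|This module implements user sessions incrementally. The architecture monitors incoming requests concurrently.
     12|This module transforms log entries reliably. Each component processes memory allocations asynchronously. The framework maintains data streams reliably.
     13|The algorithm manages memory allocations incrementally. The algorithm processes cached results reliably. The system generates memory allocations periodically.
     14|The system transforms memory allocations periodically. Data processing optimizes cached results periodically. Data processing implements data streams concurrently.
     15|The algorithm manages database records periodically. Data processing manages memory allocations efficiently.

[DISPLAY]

          ┠──────────┠──────────────────────────────
          ┃█tatus,ema┃The framework optimizes memory
          ┃cancelled,┃Error handling handles batch o
          ┃active,gra┃The process analyzes log entri
          ┃completed,┃The system monitors log entrie
          ┃active,fra┃This module validates thread p
          ┃inactive,i┃  ┌───────────────────────────
          ┗━━━━━━━━━━┃Th│            Error          
                     ┃Th│     File already exists.  
                     ┃Th│ [Save]  Don't Save   Cance
                     ┃Th└───────────────────────────
                     ┃This module implements user se
                     ┃This module transforms log ent
                     ┃The algorithm manages memory a
                     ┃The system transforms memory a
                     ┃The algorithm manages database
                     ┃                              
                     ┗━━━━━━━━━━━━━━━━━━━━━━━━━━━━━━
                                                    
                                                    


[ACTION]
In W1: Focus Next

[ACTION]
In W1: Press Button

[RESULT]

          ┠──────────┠──────────────────────────────
          ┃█tatus,ema┃The framework optimizes memory
          ┃cancelled,┃Error handling handles batch o
          ┃active,gra┃The process analyzes log entri
          ┃completed,┃The system monitors log entrie
          ┃active,fra┃This module validates thread p
          ┃inactive,i┃                              
          ┗━━━━━━━━━━┃The architecture maintains con
                     ┃The algorithm manages cached r
                     ┃The framework handles network 
                     ┃The algorithm maintains config
                     ┃This module implements user se
                     ┃This module transforms log ent
                     ┃The algorithm manages memory a
                     ┃The system transforms memory a
                     ┃The algorithm manages database
                     ┃                              
                     ┗━━━━━━━━━━━━━━━━━━━━━━━━━━━━━━
                                                    
                                                    


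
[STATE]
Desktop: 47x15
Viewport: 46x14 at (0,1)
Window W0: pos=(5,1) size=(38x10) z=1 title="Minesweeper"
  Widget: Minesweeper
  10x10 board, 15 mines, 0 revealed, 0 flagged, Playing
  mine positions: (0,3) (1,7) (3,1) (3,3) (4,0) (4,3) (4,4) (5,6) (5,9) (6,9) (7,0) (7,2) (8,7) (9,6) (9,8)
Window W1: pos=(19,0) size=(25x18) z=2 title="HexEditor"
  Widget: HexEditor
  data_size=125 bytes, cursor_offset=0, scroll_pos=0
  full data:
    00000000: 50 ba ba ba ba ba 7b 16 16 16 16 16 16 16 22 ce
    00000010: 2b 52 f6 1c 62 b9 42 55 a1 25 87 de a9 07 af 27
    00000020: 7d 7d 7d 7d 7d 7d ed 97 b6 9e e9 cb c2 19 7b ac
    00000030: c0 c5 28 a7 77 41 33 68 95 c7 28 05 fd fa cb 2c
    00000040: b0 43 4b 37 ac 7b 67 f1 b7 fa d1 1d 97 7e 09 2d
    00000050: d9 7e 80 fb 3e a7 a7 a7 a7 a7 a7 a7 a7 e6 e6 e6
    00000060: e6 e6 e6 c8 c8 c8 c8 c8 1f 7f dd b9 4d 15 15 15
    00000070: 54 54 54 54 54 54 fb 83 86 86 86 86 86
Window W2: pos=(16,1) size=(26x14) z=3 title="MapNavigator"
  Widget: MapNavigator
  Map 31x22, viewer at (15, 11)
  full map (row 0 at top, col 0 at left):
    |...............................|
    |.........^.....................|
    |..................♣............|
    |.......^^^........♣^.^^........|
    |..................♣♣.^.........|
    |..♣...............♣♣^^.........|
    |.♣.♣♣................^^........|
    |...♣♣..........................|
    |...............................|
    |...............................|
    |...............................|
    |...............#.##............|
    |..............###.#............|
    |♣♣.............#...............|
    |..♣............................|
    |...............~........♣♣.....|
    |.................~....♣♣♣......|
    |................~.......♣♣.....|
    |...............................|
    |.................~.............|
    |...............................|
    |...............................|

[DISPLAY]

     ┏━━━━━━━━━━┏━━━━━━━━━━━━━━━━━━━━━━━━┓ ┃  
     ┃ Minesweep┃ MapNavigator           ┃─┨  
     ┠──────────┠────────────────────────┨b┃  
     ┃■■■■■■■■■■┃♣♣................^^....┃6┃  
     ┃■■■■■■■■■■┃♣♣......................┃7┃  
     ┃■■■■■■■■■■┃........................┃7┃  
     ┃■■■■■■■■■■┃........................┃a┃  
     ┃■■■■■■■■■■┃........................┃3┃  
     ┃■■■■■■■■■■┃............@.##........┃c┃  
     ┗━━━━━━━━━━┃...........###.#........┃5┃  
                ┃............#...........┃ ┃  
                ┃........................┃ ┃  
                ┃............~........♣♣.┃ ┃  
                ┗━━━━━━━━━━━━━━━━━━━━━━━━┛ ┃  


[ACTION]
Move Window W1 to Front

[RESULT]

     ┏━━━━━━━━━━┏━━┃ HexEditor             ┃  
     ┃ Minesweep┃ M┠───────────────────────┨  
     ┠──────────┠──┃00000000  50 ba ba ba b┃  
     ┃■■■■■■■■■■┃♣♣┃00000010  2b 52 f6 1c 6┃  
     ┃■■■■■■■■■■┃♣♣┃00000020  7d 7d 7d 7d 7┃  
     ┃■■■■■■■■■■┃..┃00000030  c0 c5 28 a7 7┃  
     ┃■■■■■■■■■■┃..┃00000040  b0 43 4b 37 a┃  
     ┃■■■■■■■■■■┃..┃00000050  d9 7e 80 fb 3┃  
     ┃■■■■■■■■■■┃..┃00000060  e6 e6 e6 c8 c┃  
     ┗━━━━━━━━━━┃..┃00000070  54 54 54 54 5┃  
                ┃..┃                       ┃  
                ┃..┃                       ┃  
                ┃..┃                       ┃  
                ┗━━┃                       ┃  


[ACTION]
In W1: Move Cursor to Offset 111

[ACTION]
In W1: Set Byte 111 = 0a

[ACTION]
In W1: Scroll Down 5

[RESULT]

     ┏━━━━━━━━━━┏━━┃ HexEditor             ┃  
     ┃ Minesweep┃ M┠───────────────────────┨  
     ┠──────────┠──┃00000050  d9 7e 80 fb 3┃  
     ┃■■■■■■■■■■┃♣♣┃00000060  e6 e6 e6 c8 c┃  
     ┃■■■■■■■■■■┃♣♣┃00000070  54 54 54 54 5┃  
     ┃■■■■■■■■■■┃..┃                       ┃  
     ┃■■■■■■■■■■┃..┃                       ┃  
     ┃■■■■■■■■■■┃..┃                       ┃  
     ┃■■■■■■■■■■┃..┃                       ┃  
     ┗━━━━━━━━━━┃..┃                       ┃  
                ┃..┃                       ┃  
                ┃..┃                       ┃  
                ┃..┃                       ┃  
                ┗━━┃                       ┃  


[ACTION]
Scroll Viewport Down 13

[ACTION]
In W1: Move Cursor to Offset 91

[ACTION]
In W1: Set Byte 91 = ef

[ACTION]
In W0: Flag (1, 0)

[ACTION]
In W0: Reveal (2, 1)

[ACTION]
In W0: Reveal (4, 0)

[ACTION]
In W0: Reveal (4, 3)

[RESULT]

     ┏━━━━━━━━━━┏━━┃ HexEditor             ┃  
     ┃ Minesweep┃ M┠───────────────────────┨  
     ┠──────────┠──┃00000050  d9 7e 80 fb 3┃  
     ┃■■■✹■■■■■■┃♣♣┃00000060  e6 e6 e6 c8 c┃  
     ┃⚑■■■■■■✹■■┃♣♣┃00000070  54 54 54 54 5┃  
     ┃■1■■■■■■■■┃..┃                       ┃  
     ┃■✹■✹■■■■■■┃..┃                       ┃  
     ┃✹■■✹✹■■■■■┃..┃                       ┃  
     ┃■■■■■■✹■■✹┃..┃                       ┃  
     ┗━━━━━━━━━━┃..┃                       ┃  
                ┃..┃                       ┃  
                ┃..┃                       ┃  
                ┃..┃                       ┃  
                ┗━━┃                       ┃  


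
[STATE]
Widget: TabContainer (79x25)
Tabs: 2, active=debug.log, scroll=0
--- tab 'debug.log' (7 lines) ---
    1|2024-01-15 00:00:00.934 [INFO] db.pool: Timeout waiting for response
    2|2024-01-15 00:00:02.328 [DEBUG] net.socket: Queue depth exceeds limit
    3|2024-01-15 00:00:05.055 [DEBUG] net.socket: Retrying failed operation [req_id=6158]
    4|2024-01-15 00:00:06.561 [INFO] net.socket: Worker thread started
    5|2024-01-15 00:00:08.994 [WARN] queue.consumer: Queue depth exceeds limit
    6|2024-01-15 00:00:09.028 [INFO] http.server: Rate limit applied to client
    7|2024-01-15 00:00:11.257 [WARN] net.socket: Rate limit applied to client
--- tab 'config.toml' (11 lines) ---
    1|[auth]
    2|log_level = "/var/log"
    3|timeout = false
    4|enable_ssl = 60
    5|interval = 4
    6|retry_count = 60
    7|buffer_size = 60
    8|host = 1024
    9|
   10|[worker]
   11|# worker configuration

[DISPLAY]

[debug.log]│ config.toml                                                       
───────────────────────────────────────────────────────────────────────────────
2024-01-15 00:00:00.934 [INFO] db.pool: Timeout waiting for response           
2024-01-15 00:00:02.328 [DEBUG] net.socket: Queue depth exceeds limit          
2024-01-15 00:00:05.055 [DEBUG] net.socket: Retrying failed operation [req_id=6
2024-01-15 00:00:06.561 [INFO] net.socket: Worker thread started               
2024-01-15 00:00:08.994 [WARN] queue.consumer: Queue depth exceeds limit       
2024-01-15 00:00:09.028 [INFO] http.server: Rate limit applied to client       
2024-01-15 00:00:11.257 [WARN] net.socket: Rate limit applied to client        
                                                                               
                                                                               
                                                                               
                                                                               
                                                                               
                                                                               
                                                                               
                                                                               
                                                                               
                                                                               
                                                                               
                                                                               
                                                                               
                                                                               
                                                                               
                                                                               


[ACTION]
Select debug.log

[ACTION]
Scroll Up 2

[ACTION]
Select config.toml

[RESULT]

 debug.log │[config.toml]                                                      
───────────────────────────────────────────────────────────────────────────────
[auth]                                                                         
log_level = "/var/log"                                                         
timeout = false                                                                
enable_ssl = 60                                                                
interval = 4                                                                   
retry_count = 60                                                               
buffer_size = 60                                                               
host = 1024                                                                    
                                                                               
[worker]                                                                       
# worker configuration                                                         
                                                                               
                                                                               
                                                                               
                                                                               
                                                                               
                                                                               
                                                                               
                                                                               
                                                                               
                                                                               
                                                                               
                                                                               


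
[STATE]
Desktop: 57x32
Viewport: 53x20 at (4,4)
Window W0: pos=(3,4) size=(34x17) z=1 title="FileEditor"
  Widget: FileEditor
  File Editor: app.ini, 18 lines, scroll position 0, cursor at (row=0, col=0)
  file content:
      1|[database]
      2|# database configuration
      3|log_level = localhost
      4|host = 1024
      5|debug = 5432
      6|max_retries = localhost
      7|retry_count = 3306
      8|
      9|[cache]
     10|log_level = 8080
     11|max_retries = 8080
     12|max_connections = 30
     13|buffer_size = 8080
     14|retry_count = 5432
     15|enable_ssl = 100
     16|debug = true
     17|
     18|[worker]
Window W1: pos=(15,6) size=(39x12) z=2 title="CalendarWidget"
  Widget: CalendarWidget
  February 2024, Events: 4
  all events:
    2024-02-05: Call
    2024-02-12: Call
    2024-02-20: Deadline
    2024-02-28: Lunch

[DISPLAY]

━━━━━━━━━━━━━━━━━━━━━━━━━━━━━━━━┓                    
 FileEditor                     ┃                    
───────────┏━━━━━━━━━━━━━━━━━━━━━━━━━━━━━━━━━━━━━┓   
█database] ┃ CalendarWidget                      ┃   
# database ┠─────────────────────────────────────┨   
log_level =┃            February 2024            ┃   
host = 1024┃Mo Tu We Th Fr Sa Su                 ┃   
debug = 543┃          1  2  3  4                 ┃   
max_retries┃ 5*  6  7  8  9 10 11                ┃   
retry_count┃12* 13 14 15 16 17 18                ┃   
           ┃19 20* 21 22 23 24 25                ┃   
[cache]    ┃26 27 28* 29                         ┃   
log_level =┃                                     ┃   
max_retries┗━━━━━━━━━━━━━━━━━━━━━━━━━━━━━━━━━━━━━┛   
max_connections = 30           ░┃                    
buffer_size = 8080             ▼┃                    
━━━━━━━━━━━━━━━━━━━━━━━━━━━━━━━━┛                    
                                                     
                                                     
                                                     


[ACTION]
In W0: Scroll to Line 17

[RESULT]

━━━━━━━━━━━━━━━━━━━━━━━━━━━━━━━━┓                    
 FileEditor                     ┃                    
───────────┏━━━━━━━━━━━━━━━━━━━━━━━━━━━━━━━━━━━━━┓   
max_retries┃ CalendarWidget                      ┃   
retry_count┠─────────────────────────────────────┨   
           ┃            February 2024            ┃   
[cache]    ┃Mo Tu We Th Fr Sa Su                 ┃   
log_level =┃          1  2  3  4                 ┃   
max_retries┃ 5*  6  7  8  9 10 11                ┃   
max_connect┃12* 13 14 15 16 17 18                ┃   
buffer_size┃19 20* 21 22 23 24 25                ┃   
retry_count┃26 27 28* 29                         ┃   
enable_ssl ┃                                     ┃   
debug = tru┗━━━━━━━━━━━━━━━━━━━━━━━━━━━━━━━━━━━━━┛   
                               █┃                    
[worker]                       ▼┃                    
━━━━━━━━━━━━━━━━━━━━━━━━━━━━━━━━┛                    
                                                     
                                                     
                                                     


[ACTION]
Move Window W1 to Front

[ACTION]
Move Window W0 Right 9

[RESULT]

        ┏━━━━━━━━━━━━━━━━━━━━━━━━━━━━━━━━┓           
        ┃ FileEditor                     ┃           
        ┠──┏━━━━━━━━━━━━━━━━━━━━━━━━━━━━━━━━━━━━━┓   
        ┃ma┃ CalendarWidget                      ┃   
        ┃re┠─────────────────────────────────────┨   
        ┃  ┃            February 2024            ┃   
        ┃[c┃Mo Tu We Th Fr Sa Su                 ┃   
        ┃lo┃          1  2  3  4                 ┃   
        ┃ma┃ 5*  6  7  8  9 10 11                ┃   
        ┃ma┃12* 13 14 15 16 17 18                ┃   
        ┃bu┃19 20* 21 22 23 24 25                ┃   
        ┃re┃26 27 28* 29                         ┃   
        ┃en┃                                     ┃   
        ┃de┗━━━━━━━━━━━━━━━━━━━━━━━━━━━━━━━━━━━━━┛   
        ┃                               █┃           
        ┃[worker]                       ▼┃           
        ┗━━━━━━━━━━━━━━━━━━━━━━━━━━━━━━━━┛           
                                                     
                                                     
                                                     
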